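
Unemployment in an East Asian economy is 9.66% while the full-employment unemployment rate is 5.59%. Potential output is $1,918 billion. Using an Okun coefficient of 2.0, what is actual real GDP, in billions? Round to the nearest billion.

$1,762 billion

Unemployment gap = 9.66 - 5.59 = 4.07 points, so the output gap is -2 × 4.07 = -8.14%.
Actual GDP = 1918 × (1 - 8.14/100) = 1918 × 0.9186 ≈ 1762 billion.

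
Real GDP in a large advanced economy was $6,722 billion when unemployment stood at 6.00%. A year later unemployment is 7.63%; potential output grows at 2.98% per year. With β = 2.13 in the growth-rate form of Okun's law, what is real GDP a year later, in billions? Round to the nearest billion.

$6,689 billion

Δu = 7.63 - 6 = 1.63 points.
Okun's law (growth form): g_Y = g_Y* - β × Δu = 2.98 - 2.13 × (1.63) = 2.98 - 3.4719 = -0.4919%.
Real GDP in the next year = 6722 × (1 - 0.4919/100) = 6722 × 0.995081 ≈ 6689 billion.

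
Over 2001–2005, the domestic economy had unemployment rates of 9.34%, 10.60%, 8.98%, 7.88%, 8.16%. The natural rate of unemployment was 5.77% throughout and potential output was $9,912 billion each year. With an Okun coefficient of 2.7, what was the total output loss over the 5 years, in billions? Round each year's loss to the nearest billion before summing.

$4,312 billion

Year 2001: gap = -2.7 × (9.34 - 5.77) = -9.639%, loss ≈ 9912 × 9.639/100 ≈ 955.
Year 2002: gap = -2.7 × (10.6 - 5.77) = -13.041%, loss ≈ 9912 × 13.041/100 ≈ 1293.
Year 2003: gap = -2.7 × (8.98 - 5.77) = -8.667%, loss ≈ 9912 × 8.667/100 ≈ 859.
Year 2004: gap = -2.7 × (7.88 - 5.77) = -5.697%, loss ≈ 9912 × 5.697/100 ≈ 565.
Year 2005: gap = -2.7 × (8.16 - 5.77) = -6.453%, loss ≈ 9912 × 6.453/100 ≈ 640.
Total lost output = 955 + 1293 + 859 + 565 + 640 = 4312 billion.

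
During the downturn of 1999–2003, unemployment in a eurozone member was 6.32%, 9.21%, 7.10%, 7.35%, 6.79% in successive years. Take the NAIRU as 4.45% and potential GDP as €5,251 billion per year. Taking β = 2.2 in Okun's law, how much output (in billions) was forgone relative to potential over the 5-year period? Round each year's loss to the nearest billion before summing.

Year 1999: gap = -2.2 × (6.32 - 4.45) = -4.114%, loss ≈ 5251 × 4.114/100 ≈ 216.
Year 2000: gap = -2.2 × (9.21 - 4.45) = -10.472%, loss ≈ 5251 × 10.472/100 ≈ 550.
Year 2001: gap = -2.2 × (7.1 - 4.45) = -5.83%, loss ≈ 5251 × 5.83/100 ≈ 306.
Year 2002: gap = -2.2 × (7.35 - 4.45) = -6.38%, loss ≈ 5251 × 6.38/100 ≈ 335.
Year 2003: gap = -2.2 × (6.79 - 4.45) = -5.148%, loss ≈ 5251 × 5.148/100 ≈ 270.
Total lost output = 216 + 550 + 306 + 335 + 270 = 1677 billion.

€1,677 billion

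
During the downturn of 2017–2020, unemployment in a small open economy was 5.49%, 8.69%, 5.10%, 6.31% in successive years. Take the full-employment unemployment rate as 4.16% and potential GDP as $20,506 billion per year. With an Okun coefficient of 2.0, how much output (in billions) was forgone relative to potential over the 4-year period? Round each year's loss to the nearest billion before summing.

Year 2017: gap = -2.0 × (5.49 - 4.16) = -2.66%, loss ≈ 20506 × 2.66/100 ≈ 545.
Year 2018: gap = -2.0 × (8.69 - 4.16) = -9.06%, loss ≈ 20506 × 9.06/100 ≈ 1858.
Year 2019: gap = -2.0 × (5.1 - 4.16) = -1.88%, loss ≈ 20506 × 1.88/100 ≈ 386.
Year 2020: gap = -2.0 × (6.31 - 4.16) = -4.3%, loss ≈ 20506 × 4.3/100 ≈ 882.
Total lost output = 545 + 1858 + 386 + 882 = 3671 billion.

$3,671 billion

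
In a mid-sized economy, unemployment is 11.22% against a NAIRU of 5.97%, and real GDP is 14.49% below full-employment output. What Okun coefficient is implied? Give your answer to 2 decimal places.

β ≈ 2.76

Okun's law: output gap = -β × (u - u*).
-14.49 = -β × (11.22 - 5.97) = -β × 5.25, so β = 14.49/5.25 = 2.76.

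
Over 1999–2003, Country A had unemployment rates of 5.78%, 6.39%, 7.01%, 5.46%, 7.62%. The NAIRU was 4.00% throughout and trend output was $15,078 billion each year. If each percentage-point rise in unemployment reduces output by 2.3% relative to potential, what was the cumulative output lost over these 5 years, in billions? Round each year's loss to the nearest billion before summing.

Year 1999: gap = -2.3 × (5.78 - 4) = -4.094%, loss ≈ 15078 × 4.094/100 ≈ 617.
Year 2000: gap = -2.3 × (6.39 - 4) = -5.497%, loss ≈ 15078 × 5.497/100 ≈ 829.
Year 2001: gap = -2.3 × (7.01 - 4) = -6.923%, loss ≈ 15078 × 6.923/100 ≈ 1044.
Year 2002: gap = -2.3 × (5.46 - 4) = -3.358%, loss ≈ 15078 × 3.358/100 ≈ 506.
Year 2003: gap = -2.3 × (7.62 - 4) = -8.326%, loss ≈ 15078 × 8.326/100 ≈ 1255.
Total lost output = 617 + 829 + 1044 + 506 + 1255 = 4251 billion.

$4,251 billion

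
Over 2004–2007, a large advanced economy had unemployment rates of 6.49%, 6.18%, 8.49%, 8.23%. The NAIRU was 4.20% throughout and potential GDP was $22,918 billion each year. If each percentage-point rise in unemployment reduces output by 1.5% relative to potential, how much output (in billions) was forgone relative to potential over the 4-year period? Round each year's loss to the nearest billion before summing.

$4,328 billion

Year 2004: gap = -1.5 × (6.49 - 4.2) = -3.435%, loss ≈ 22918 × 3.435/100 ≈ 787.
Year 2005: gap = -1.5 × (6.18 - 4.2) = -2.97%, loss ≈ 22918 × 2.97/100 ≈ 681.
Year 2006: gap = -1.5 × (8.49 - 4.2) = -6.435%, loss ≈ 22918 × 6.435/100 ≈ 1475.
Year 2007: gap = -1.5 × (8.23 - 4.2) = -6.045%, loss ≈ 22918 × 6.045/100 ≈ 1385.
Total lost output = 787 + 681 + 1475 + 1385 = 4328 billion.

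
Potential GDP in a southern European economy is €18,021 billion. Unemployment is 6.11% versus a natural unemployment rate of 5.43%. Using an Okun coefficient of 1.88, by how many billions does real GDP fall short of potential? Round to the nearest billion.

Output gap = -1.88 × (6.11 - 5.43) = -1.88 × 0.68 = -1.2784%.
Actual GDP ≈ 18021 × 0.987216 ≈ 17791 billion, so the shortfall is 18021 - 17791 = 230 billion.

€230 billion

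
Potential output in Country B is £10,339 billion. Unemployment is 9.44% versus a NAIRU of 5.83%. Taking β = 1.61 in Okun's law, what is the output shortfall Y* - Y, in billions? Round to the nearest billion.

Output gap = -1.61 × (9.44 - 5.83) = -1.61 × 3.61 = -5.8121%.
Actual GDP ≈ 10339 × 0.941879 ≈ 9738 billion, so the shortfall is 10339 - 9738 = 601 billion.

£601 billion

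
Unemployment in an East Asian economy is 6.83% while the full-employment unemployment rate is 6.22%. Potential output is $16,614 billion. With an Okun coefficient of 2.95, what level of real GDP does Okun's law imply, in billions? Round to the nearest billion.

Unemployment gap = 6.83 - 6.22 = 0.61 points, so the output gap is -2.95 × 0.61 = -1.7995%.
Actual GDP = 16614 × (1 - 1.7995/100) = 16614 × 0.982005 ≈ 16315 billion.

$16,315 billion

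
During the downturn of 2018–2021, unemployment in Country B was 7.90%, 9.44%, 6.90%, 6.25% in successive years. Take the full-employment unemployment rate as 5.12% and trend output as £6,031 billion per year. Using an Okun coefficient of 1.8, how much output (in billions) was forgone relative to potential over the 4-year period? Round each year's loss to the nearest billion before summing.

£1,087 billion

Year 2018: gap = -1.8 × (7.9 - 5.12) = -5.004%, loss ≈ 6031 × 5.004/100 ≈ 302.
Year 2019: gap = -1.8 × (9.44 - 5.12) = -7.776%, loss ≈ 6031 × 7.776/100 ≈ 469.
Year 2020: gap = -1.8 × (6.9 - 5.12) = -3.204%, loss ≈ 6031 × 3.204/100 ≈ 193.
Year 2021: gap = -1.8 × (6.25 - 5.12) = -2.034%, loss ≈ 6031 × 2.034/100 ≈ 123.
Total lost output = 302 + 469 + 193 + 123 = 1087 billion.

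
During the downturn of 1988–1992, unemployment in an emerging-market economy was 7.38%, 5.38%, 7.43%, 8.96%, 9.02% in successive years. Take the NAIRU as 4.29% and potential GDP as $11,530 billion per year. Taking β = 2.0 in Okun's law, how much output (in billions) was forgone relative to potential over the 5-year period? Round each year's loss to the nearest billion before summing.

Year 1988: gap = -2.0 × (7.38 - 4.29) = -6.18%, loss ≈ 11530 × 6.18/100 ≈ 713.
Year 1989: gap = -2.0 × (5.38 - 4.29) = -2.18%, loss ≈ 11530 × 2.18/100 ≈ 251.
Year 1990: gap = -2.0 × (7.43 - 4.29) = -6.28%, loss ≈ 11530 × 6.28/100 ≈ 724.
Year 1991: gap = -2.0 × (8.96 - 4.29) = -9.34%, loss ≈ 11530 × 9.34/100 ≈ 1077.
Year 1992: gap = -2.0 × (9.02 - 4.29) = -9.46%, loss ≈ 11530 × 9.46/100 ≈ 1091.
Total lost output = 713 + 251 + 724 + 1077 + 1091 = 3856 billion.

$3,856 billion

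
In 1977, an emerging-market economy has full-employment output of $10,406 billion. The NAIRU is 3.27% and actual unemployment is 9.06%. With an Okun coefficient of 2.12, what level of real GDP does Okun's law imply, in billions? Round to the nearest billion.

$9,129 billion

Unemployment gap = 9.06 - 3.27 = 5.79 points, so the output gap is -2.12 × 5.79 = -12.2748%.
Actual GDP = 10406 × (1 - 12.2748/100) = 10406 × 0.877252 ≈ 9129 billion.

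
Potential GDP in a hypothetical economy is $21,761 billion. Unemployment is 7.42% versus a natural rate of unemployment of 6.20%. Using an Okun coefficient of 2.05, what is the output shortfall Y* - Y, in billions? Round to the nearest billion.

$544 billion

Output gap = -2.05 × (7.42 - 6.2) = -2.05 × 1.22 = -2.501%.
Actual GDP ≈ 21761 × 0.97499 ≈ 21217 billion, so the shortfall is 21761 - 21217 = 544 billion.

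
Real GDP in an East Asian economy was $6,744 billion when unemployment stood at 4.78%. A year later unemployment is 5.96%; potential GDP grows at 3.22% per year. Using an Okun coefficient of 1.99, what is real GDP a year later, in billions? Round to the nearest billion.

Δu = 5.96 - 4.78 = 1.18 points.
Okun's law (growth form): g_Y = g_Y* - β × Δu = 3.22 - 1.99 × (1.18) = 3.22 - 2.3482 = 0.8718%.
Real GDP in the next year = 6744 × (1 + 0.8718/100) = 6744 × 1.008718 ≈ 6803 billion.

$6,803 billion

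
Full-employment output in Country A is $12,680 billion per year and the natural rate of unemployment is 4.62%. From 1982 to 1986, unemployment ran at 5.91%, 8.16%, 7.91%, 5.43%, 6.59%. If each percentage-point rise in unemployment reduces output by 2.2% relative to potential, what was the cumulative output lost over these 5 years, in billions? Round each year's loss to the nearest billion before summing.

$3,042 billion

Year 1982: gap = -2.2 × (5.91 - 4.62) = -2.838%, loss ≈ 12680 × 2.838/100 ≈ 360.
Year 1983: gap = -2.2 × (8.16 - 4.62) = -7.788%, loss ≈ 12680 × 7.788/100 ≈ 988.
Year 1984: gap = -2.2 × (7.91 - 4.62) = -7.238%, loss ≈ 12680 × 7.238/100 ≈ 918.
Year 1985: gap = -2.2 × (5.43 - 4.62) = -1.782%, loss ≈ 12680 × 1.782/100 ≈ 226.
Year 1986: gap = -2.2 × (6.59 - 4.62) = -4.334%, loss ≈ 12680 × 4.334/100 ≈ 550.
Total lost output = 360 + 988 + 918 + 226 + 550 = 3042 billion.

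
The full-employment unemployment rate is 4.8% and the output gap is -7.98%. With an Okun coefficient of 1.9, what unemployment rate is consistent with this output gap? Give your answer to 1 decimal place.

9.0%

From Okun's law, u - u* = -(output gap)/β = -(-7.98)/1.9 = 4.2 points.
So u = 4.8 + 4.2 = 9.0%.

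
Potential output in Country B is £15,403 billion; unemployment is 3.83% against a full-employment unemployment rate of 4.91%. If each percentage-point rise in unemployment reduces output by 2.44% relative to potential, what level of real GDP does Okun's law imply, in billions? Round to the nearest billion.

£15,809 billion

Unemployment gap = 3.83 - 4.91 = -1.08 points, so the output gap is -2.44 × (-1.08) = 2.6352%.
Actual GDP = 15403 × (1 + 2.6352/100) = 15403 × 1.026352 ≈ 15809 billion.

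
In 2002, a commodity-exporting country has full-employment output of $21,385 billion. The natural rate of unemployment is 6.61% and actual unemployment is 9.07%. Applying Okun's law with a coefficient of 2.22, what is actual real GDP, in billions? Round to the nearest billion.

$20,217 billion

Unemployment gap = 9.07 - 6.61 = 2.46 points, so the output gap is -2.22 × 2.46 = -5.4612%.
Actual GDP = 21385 × (1 - 5.4612/100) = 21385 × 0.945388 ≈ 20217 billion.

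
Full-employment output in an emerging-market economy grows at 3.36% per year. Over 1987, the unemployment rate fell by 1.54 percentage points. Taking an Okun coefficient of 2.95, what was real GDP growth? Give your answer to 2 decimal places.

Growth-rate Okun's law: g_Y = g_Y* - β × Δu.
g_Y = 3.36 - 2.95 × (-1.54) = 3.36 + 4.543 = 7.903%, i.e. 7.90% to 2 d.p.

7.90%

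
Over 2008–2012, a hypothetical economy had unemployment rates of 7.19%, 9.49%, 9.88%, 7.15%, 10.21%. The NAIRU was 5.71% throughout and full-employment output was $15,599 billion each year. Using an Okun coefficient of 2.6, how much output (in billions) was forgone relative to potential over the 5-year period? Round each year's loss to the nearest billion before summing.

Year 2008: gap = -2.6 × (7.19 - 5.71) = -3.848%, loss ≈ 15599 × 3.848/100 ≈ 600.
Year 2009: gap = -2.6 × (9.49 - 5.71) = -9.828%, loss ≈ 15599 × 9.828/100 ≈ 1533.
Year 2010: gap = -2.6 × (9.88 - 5.71) = -10.842%, loss ≈ 15599 × 10.842/100 ≈ 1691.
Year 2011: gap = -2.6 × (7.15 - 5.71) = -3.744%, loss ≈ 15599 × 3.744/100 ≈ 584.
Year 2012: gap = -2.6 × (10.21 - 5.71) = -11.7%, loss ≈ 15599 × 11.7/100 ≈ 1825.
Total lost output = 600 + 1533 + 1691 + 584 + 1825 = 6233 billion.

$6,233 billion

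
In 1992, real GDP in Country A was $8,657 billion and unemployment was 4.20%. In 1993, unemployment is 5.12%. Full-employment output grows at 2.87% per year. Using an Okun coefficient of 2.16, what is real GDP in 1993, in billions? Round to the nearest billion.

Δu = 5.12 - 4.2 = 0.92 points.
Okun's law (growth form): g_Y = g_Y* - β × Δu = 2.87 - 2.16 × (0.92) = 2.87 - 1.9872 = 0.8828%.
Real GDP in the next year = 8657 × (1 + 0.8828/100) = 8657 × 1.008828 ≈ 8733 billion.

$8,733 billion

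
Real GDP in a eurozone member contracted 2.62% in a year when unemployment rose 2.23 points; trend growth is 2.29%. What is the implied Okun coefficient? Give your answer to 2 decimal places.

β ≈ 2.20

Growth form: g_Y = g_Y* - β × Δu, so β = (g_Y* - g_Y)/Δu.
β = (2.29 + 2.62)/2.23 = 4.91/2.23 = 2.20.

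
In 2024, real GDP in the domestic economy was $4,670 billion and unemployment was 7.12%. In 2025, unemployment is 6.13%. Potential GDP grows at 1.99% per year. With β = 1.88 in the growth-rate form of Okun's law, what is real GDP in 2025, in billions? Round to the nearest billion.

$4,850 billion

Δu = 6.13 - 7.12 = -0.99 points.
Okun's law (growth form): g_Y = g_Y* - β × Δu = 1.99 - 1.88 × (-0.99) = 1.99 + 1.8612 = 3.8512%.
Real GDP in the next year = 4670 × (1 + 3.8512/100) = 4670 × 1.038512 ≈ 4850 billion.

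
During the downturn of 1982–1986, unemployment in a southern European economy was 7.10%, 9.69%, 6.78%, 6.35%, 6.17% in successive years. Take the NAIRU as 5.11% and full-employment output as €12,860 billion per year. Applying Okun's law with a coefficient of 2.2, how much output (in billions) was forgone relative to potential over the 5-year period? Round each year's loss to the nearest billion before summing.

€2,982 billion

Year 1982: gap = -2.2 × (7.1 - 5.11) = -4.378%, loss ≈ 12860 × 4.378/100 ≈ 563.
Year 1983: gap = -2.2 × (9.69 - 5.11) = -10.076%, loss ≈ 12860 × 10.076/100 ≈ 1296.
Year 1984: gap = -2.2 × (6.78 - 5.11) = -3.674%, loss ≈ 12860 × 3.674/100 ≈ 472.
Year 1985: gap = -2.2 × (6.35 - 5.11) = -2.728%, loss ≈ 12860 × 2.728/100 ≈ 351.
Year 1986: gap = -2.2 × (6.17 - 5.11) = -2.332%, loss ≈ 12860 × 2.332/100 ≈ 300.
Total lost output = 563 + 1296 + 472 + 351 + 300 = 2982 billion.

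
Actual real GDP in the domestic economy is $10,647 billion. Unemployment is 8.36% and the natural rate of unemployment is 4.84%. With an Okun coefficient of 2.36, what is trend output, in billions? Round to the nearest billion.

$11,612 billion

Unemployment gap = 8.36 - 4.84 = 3.52 points, so output gap = -2.36 × 3.52 = -8.3072%.
Since Y = Y* × (1 + gap/100), Y* = 10647/0.916928 ≈ 11612 billion.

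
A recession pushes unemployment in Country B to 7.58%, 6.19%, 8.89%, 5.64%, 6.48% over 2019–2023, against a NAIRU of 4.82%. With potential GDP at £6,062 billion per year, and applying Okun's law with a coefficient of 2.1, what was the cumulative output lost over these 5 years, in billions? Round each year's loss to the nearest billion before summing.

£1,358 billion

Year 2019: gap = -2.1 × (7.58 - 4.82) = -5.796%, loss ≈ 6062 × 5.796/100 ≈ 351.
Year 2020: gap = -2.1 × (6.19 - 4.82) = -2.877%, loss ≈ 6062 × 2.877/100 ≈ 174.
Year 2021: gap = -2.1 × (8.89 - 4.82) = -8.547%, loss ≈ 6062 × 8.547/100 ≈ 518.
Year 2022: gap = -2.1 × (5.64 - 4.82) = -1.722%, loss ≈ 6062 × 1.722/100 ≈ 104.
Year 2023: gap = -2.1 × (6.48 - 4.82) = -3.486%, loss ≈ 6062 × 3.486/100 ≈ 211.
Total lost output = 351 + 174 + 518 + 104 + 211 = 1358 billion.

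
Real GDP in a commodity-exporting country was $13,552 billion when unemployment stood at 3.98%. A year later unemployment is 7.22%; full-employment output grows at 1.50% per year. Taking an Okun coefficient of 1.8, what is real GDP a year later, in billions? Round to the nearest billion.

$12,965 billion

Δu = 7.22 - 3.98 = 3.24 points.
Okun's law (growth form): g_Y = g_Y* - β × Δu = 1.50 - 1.8 × (3.24) = 1.5 - 5.832 = -4.332%.
Real GDP in the next year = 13552 × (1 - 4.332/100) = 13552 × 0.95668 ≈ 12965 billion.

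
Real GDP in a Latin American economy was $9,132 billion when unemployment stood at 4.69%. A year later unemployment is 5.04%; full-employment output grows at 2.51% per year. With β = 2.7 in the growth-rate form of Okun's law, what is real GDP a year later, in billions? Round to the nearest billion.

$9,275 billion

Δu = 5.04 - 4.69 = 0.35 points.
Okun's law (growth form): g_Y = g_Y* - β × Δu = 2.51 - 2.7 × (0.35) = 2.51 - 0.945 = 1.565%.
Real GDP in the next year = 9132 × (1 + 1.565/100) = 9132 × 1.01565 ≈ 9275 billion.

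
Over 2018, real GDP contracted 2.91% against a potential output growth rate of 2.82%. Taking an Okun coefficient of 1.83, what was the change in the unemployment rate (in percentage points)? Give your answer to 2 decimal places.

3.13 percentage points

Growth-rate Okun's law: g_Y = g_Y* - β × Δu, so Δu = (g_Y* - g_Y)/β.
Δu = (2.82 + 2.91)/1.83 = 5.73/1.83 = 3.13 percentage points.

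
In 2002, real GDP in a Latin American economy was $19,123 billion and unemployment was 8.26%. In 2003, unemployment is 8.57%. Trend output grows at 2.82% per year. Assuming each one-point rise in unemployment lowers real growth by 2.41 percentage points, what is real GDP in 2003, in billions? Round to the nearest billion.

$19,519 billion

Δu = 8.57 - 8.26 = 0.31 points.
Okun's law (growth form): g_Y = g_Y* - β × Δu = 2.82 - 2.41 × (0.31) = 2.82 - 0.7471 = 2.0729%.
Real GDP in the next year = 19123 × (1 + 2.0729/100) = 19123 × 1.020729 ≈ 19519 billion.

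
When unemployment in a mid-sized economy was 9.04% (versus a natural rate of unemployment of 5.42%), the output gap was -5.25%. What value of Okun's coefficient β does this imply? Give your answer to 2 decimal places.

β ≈ 1.45

Okun's law: output gap = -β × (u - u*).
-5.25 = -β × (9.04 - 5.42) = -β × 3.62, so β = 5.25/3.62 = 1.45.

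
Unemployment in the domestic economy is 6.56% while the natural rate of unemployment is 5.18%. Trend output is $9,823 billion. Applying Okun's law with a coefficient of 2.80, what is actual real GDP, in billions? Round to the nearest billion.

$9,443 billion

Unemployment gap = 6.56 - 5.18 = 1.38 points, so the output gap is -2.8 × 1.38 = -3.864%.
Actual GDP = 9823 × (1 - 3.864/100) = 9823 × 0.96136 ≈ 9443 billion.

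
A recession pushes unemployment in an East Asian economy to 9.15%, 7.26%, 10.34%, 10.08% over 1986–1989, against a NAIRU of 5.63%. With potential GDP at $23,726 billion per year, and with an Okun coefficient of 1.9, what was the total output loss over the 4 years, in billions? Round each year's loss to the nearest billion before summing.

Year 1986: gap = -1.9 × (9.15 - 5.63) = -6.688%, loss ≈ 23726 × 6.688/100 ≈ 1587.
Year 1987: gap = -1.9 × (7.26 - 5.63) = -3.097%, loss ≈ 23726 × 3.097/100 ≈ 735.
Year 1988: gap = -1.9 × (10.34 - 5.63) = -8.949%, loss ≈ 23726 × 8.949/100 ≈ 2123.
Year 1989: gap = -1.9 × (10.08 - 5.63) = -8.455%, loss ≈ 23726 × 8.455/100 ≈ 2006.
Total lost output = 1587 + 735 + 2123 + 2006 = 6451 billion.

$6,451 billion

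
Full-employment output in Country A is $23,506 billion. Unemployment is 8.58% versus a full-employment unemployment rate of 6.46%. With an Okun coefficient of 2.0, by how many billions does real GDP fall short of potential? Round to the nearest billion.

Output gap = -2.0 × (8.58 - 6.46) = -2 × 2.12 = -4.24%.
Actual GDP ≈ 23506 × 0.9576 ≈ 22509 billion, so the shortfall is 23506 - 22509 = 997 billion.

$997 billion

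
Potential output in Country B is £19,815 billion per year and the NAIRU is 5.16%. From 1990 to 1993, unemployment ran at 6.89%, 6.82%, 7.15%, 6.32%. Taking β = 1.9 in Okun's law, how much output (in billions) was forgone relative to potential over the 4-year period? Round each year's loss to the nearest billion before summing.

Year 1990: gap = -1.9 × (6.89 - 5.16) = -3.287%, loss ≈ 19815 × 3.287/100 ≈ 651.
Year 1991: gap = -1.9 × (6.82 - 5.16) = -3.154%, loss ≈ 19815 × 3.154/100 ≈ 625.
Year 1992: gap = -1.9 × (7.15 - 5.16) = -3.781%, loss ≈ 19815 × 3.781/100 ≈ 749.
Year 1993: gap = -1.9 × (6.32 - 5.16) = -2.204%, loss ≈ 19815 × 2.204/100 ≈ 437.
Total lost output = 651 + 625 + 749 + 437 = 2462 billion.

£2,462 billion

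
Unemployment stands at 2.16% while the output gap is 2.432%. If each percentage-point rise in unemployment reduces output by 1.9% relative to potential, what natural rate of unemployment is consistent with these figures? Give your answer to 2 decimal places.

From Okun's law, u - u* = -(output gap)/β = -(2.432)/1.9 = -1.28 points.
So u* = 2.16 + 1.28 = 3.44%.

3.44%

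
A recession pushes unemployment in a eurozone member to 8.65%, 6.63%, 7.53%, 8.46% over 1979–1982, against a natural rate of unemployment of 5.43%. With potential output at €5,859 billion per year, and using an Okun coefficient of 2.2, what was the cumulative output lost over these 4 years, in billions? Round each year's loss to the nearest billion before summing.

€1,232 billion

Year 1979: gap = -2.2 × (8.65 - 5.43) = -7.084%, loss ≈ 5859 × 7.084/100 ≈ 415.
Year 1980: gap = -2.2 × (6.63 - 5.43) = -2.64%, loss ≈ 5859 × 2.64/100 ≈ 155.
Year 1981: gap = -2.2 × (7.53 - 5.43) = -4.62%, loss ≈ 5859 × 4.62/100 ≈ 271.
Year 1982: gap = -2.2 × (8.46 - 5.43) = -6.666%, loss ≈ 5859 × 6.666/100 ≈ 391.
Total lost output = 415 + 155 + 271 + 391 = 1232 billion.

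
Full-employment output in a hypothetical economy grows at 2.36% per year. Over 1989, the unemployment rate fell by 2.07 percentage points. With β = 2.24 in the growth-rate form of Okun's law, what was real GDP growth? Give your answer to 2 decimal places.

Growth-rate Okun's law: g_Y = g_Y* - β × Δu.
g_Y = 2.36 - 2.24 × (-2.07) = 2.36 + 4.6368 = 6.9968%, i.e. 7.00% to 2 d.p.

7.00%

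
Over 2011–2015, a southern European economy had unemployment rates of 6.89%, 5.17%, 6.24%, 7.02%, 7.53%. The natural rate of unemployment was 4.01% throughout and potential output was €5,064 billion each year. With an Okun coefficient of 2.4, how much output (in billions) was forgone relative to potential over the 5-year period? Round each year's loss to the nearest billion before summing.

€1,556 billion

Year 2011: gap = -2.4 × (6.89 - 4.01) = -6.912%, loss ≈ 5064 × 6.912/100 ≈ 350.
Year 2012: gap = -2.4 × (5.17 - 4.01) = -2.784%, loss ≈ 5064 × 2.784/100 ≈ 141.
Year 2013: gap = -2.4 × (6.24 - 4.01) = -5.352%, loss ≈ 5064 × 5.352/100 ≈ 271.
Year 2014: gap = -2.4 × (7.02 - 4.01) = -7.224%, loss ≈ 5064 × 7.224/100 ≈ 366.
Year 2015: gap = -2.4 × (7.53 - 4.01) = -8.448%, loss ≈ 5064 × 8.448/100 ≈ 428.
Total lost output = 350 + 141 + 271 + 366 + 428 = 1556 billion.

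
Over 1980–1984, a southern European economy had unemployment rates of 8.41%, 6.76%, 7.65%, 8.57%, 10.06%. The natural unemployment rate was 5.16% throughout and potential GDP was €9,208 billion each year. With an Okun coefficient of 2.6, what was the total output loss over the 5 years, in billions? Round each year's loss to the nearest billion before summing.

Year 1980: gap = -2.6 × (8.41 - 5.16) = -8.45%, loss ≈ 9208 × 8.45/100 ≈ 778.
Year 1981: gap = -2.6 × (6.76 - 5.16) = -4.16%, loss ≈ 9208 × 4.16/100 ≈ 383.
Year 1982: gap = -2.6 × (7.65 - 5.16) = -6.474%, loss ≈ 9208 × 6.474/100 ≈ 596.
Year 1983: gap = -2.6 × (8.57 - 5.16) = -8.866%, loss ≈ 9208 × 8.866/100 ≈ 816.
Year 1984: gap = -2.6 × (10.06 - 5.16) = -12.74%, loss ≈ 9208 × 12.74/100 ≈ 1173.
Total lost output = 778 + 383 + 596 + 816 + 1173 = 3746 billion.

€3,746 billion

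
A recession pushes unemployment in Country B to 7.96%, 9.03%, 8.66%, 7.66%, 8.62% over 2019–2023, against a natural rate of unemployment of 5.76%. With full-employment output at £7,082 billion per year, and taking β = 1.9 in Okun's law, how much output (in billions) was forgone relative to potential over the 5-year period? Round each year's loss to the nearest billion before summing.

Year 2019: gap = -1.9 × (7.96 - 5.76) = -4.18%, loss ≈ 7082 × 4.18/100 ≈ 296.
Year 2020: gap = -1.9 × (9.03 - 5.76) = -6.213%, loss ≈ 7082 × 6.213/100 ≈ 440.
Year 2021: gap = -1.9 × (8.66 - 5.76) = -5.51%, loss ≈ 7082 × 5.51/100 ≈ 390.
Year 2022: gap = -1.9 × (7.66 - 5.76) = -3.61%, loss ≈ 7082 × 3.61/100 ≈ 256.
Year 2023: gap = -1.9 × (8.62 - 5.76) = -5.434%, loss ≈ 7082 × 5.434/100 ≈ 385.
Total lost output = 296 + 440 + 390 + 256 + 385 = 1767 billion.

£1,767 billion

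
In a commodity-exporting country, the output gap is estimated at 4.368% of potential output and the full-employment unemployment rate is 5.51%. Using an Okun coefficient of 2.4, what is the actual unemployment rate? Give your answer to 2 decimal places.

From Okun's law, u - u* = -(output gap)/β = -(4.368)/2.4 = -1.82 points.
So u = 5.51 - 1.82 = 3.69%.

3.69%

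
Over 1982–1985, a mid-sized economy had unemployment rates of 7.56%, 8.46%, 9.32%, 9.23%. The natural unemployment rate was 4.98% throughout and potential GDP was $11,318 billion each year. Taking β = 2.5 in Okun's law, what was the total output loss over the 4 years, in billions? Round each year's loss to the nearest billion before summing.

Year 1982: gap = -2.5 × (7.56 - 4.98) = -6.45%, loss ≈ 11318 × 6.45/100 ≈ 730.
Year 1983: gap = -2.5 × (8.46 - 4.98) = -8.7%, loss ≈ 11318 × 8.7/100 ≈ 985.
Year 1984: gap = -2.5 × (9.32 - 4.98) = -10.85%, loss ≈ 11318 × 10.85/100 ≈ 1228.
Year 1985: gap = -2.5 × (9.23 - 4.98) = -10.625%, loss ≈ 11318 × 10.625/100 ≈ 1203.
Total lost output = 730 + 985 + 1228 + 1203 = 4146 billion.

$4,146 billion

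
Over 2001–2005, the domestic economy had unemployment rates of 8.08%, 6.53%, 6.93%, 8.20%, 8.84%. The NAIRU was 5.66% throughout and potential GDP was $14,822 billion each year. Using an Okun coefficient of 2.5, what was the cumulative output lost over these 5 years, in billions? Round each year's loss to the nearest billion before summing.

$3,809 billion

Year 2001: gap = -2.5 × (8.08 - 5.66) = -6.05%, loss ≈ 14822 × 6.05/100 ≈ 897.
Year 2002: gap = -2.5 × (6.53 - 5.66) = -2.175%, loss ≈ 14822 × 2.175/100 ≈ 322.
Year 2003: gap = -2.5 × (6.93 - 5.66) = -3.175%, loss ≈ 14822 × 3.175/100 ≈ 471.
Year 2004: gap = -2.5 × (8.2 - 5.66) = -6.35%, loss ≈ 14822 × 6.35/100 ≈ 941.
Year 2005: gap = -2.5 × (8.84 - 5.66) = -7.95%, loss ≈ 14822 × 7.95/100 ≈ 1178.
Total lost output = 897 + 322 + 471 + 941 + 1178 = 3809 billion.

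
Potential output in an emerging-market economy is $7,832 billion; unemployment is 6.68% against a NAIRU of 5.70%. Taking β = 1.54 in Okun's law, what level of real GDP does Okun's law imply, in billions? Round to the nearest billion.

$7,714 billion

Unemployment gap = 6.68 - 5.7 = 0.98 points, so the output gap is -1.54 × 0.98 = -1.5092%.
Actual GDP = 7832 × (1 - 1.5092/100) = 7832 × 0.984908 ≈ 7714 billion.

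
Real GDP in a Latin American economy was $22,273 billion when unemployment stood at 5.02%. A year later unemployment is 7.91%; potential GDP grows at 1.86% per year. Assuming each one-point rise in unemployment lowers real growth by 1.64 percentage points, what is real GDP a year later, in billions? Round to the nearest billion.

$21,632 billion

Δu = 7.91 - 5.02 = 2.89 points.
Okun's law (growth form): g_Y = g_Y* - β × Δu = 1.86 - 1.64 × (2.89) = 1.86 - 4.7396 = -2.8796%.
Real GDP in the next year = 22273 × (1 - 2.8796/100) = 22273 × 0.971204 ≈ 21632 billion.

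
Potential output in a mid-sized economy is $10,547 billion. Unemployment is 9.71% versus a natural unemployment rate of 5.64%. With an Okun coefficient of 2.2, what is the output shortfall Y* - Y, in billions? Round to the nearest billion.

$944 billion

Output gap = -2.2 × (9.71 - 5.64) = -2.2 × 4.07 = -8.954%.
Actual GDP ≈ 10547 × 0.91046 ≈ 9603 billion, so the shortfall is 10547 - 9603 = 944 billion.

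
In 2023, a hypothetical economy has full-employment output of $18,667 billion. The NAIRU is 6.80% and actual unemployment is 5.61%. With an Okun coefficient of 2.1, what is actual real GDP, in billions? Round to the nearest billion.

$19,133 billion

Unemployment gap = 5.61 - 6.8 = -1.19 points, so the output gap is -2.1 × (-1.19) = 2.499%.
Actual GDP = 18667 × (1 + 2.499/100) = 18667 × 1.02499 ≈ 19133 billion.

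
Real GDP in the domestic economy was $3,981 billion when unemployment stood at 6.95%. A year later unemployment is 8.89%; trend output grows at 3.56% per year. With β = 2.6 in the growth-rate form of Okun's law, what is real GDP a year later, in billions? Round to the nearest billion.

$3,922 billion

Δu = 8.89 - 6.95 = 1.94 points.
Okun's law (growth form): g_Y = g_Y* - β × Δu = 3.56 - 2.6 × (1.94) = 3.56 - 5.044 = -1.484%.
Real GDP in the next year = 3981 × (1 - 1.484/100) = 3981 × 0.98516 ≈ 3922 billion.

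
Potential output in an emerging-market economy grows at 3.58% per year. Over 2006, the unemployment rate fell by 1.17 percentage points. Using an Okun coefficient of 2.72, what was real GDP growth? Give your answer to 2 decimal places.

6.76%

Growth-rate Okun's law: g_Y = g_Y* - β × Δu.
g_Y = 3.58 - 2.72 × (-1.17) = 3.58 + 3.1824 = 6.7624%, i.e. 6.76% to 2 d.p.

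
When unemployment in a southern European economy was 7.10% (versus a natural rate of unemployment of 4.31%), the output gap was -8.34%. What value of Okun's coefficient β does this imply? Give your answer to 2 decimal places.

β ≈ 2.99

Okun's law: output gap = -β × (u - u*).
-8.34 = -β × (7.1 - 4.31) = -β × 2.79, so β = 8.34/2.79 = 2.99.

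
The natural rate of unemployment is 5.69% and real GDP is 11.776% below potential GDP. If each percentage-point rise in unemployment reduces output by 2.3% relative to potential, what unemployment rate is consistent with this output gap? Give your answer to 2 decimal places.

From Okun's law, u - u* = -(output gap)/β = -(-11.776)/2.3 = 5.12 points.
So u = 5.69 + 5.12 = 10.81%.

10.81%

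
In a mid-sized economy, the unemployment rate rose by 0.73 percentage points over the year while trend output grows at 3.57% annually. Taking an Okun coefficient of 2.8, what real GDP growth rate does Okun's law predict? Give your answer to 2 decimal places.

Growth-rate Okun's law: g_Y = g_Y* - β × Δu.
g_Y = 3.57 - 2.8 × (0.73) = 3.57 - 2.044 = 1.526%, i.e. 1.53% to 2 d.p.

1.53%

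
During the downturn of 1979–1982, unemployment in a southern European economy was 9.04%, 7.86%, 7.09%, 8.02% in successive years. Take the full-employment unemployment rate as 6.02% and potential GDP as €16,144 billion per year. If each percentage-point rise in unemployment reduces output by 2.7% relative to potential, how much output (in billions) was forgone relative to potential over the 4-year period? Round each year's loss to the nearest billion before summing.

Year 1979: gap = -2.7 × (9.04 - 6.02) = -8.154%, loss ≈ 16144 × 8.154/100 ≈ 1316.
Year 1980: gap = -2.7 × (7.86 - 6.02) = -4.968%, loss ≈ 16144 × 4.968/100 ≈ 802.
Year 1981: gap = -2.7 × (7.09 - 6.02) = -2.889%, loss ≈ 16144 × 2.889/100 ≈ 466.
Year 1982: gap = -2.7 × (8.02 - 6.02) = -5.4%, loss ≈ 16144 × 5.4/100 ≈ 872.
Total lost output = 1316 + 802 + 466 + 872 = 3456 billion.

€3,456 billion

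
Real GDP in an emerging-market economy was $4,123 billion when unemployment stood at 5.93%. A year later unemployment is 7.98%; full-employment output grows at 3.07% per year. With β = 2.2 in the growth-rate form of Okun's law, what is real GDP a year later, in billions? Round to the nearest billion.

Δu = 7.98 - 5.93 = 2.05 points.
Okun's law (growth form): g_Y = g_Y* - β × Δu = 3.07 - 2.2 × (2.05) = 3.07 - 4.51 = -1.44%.
Real GDP in the next year = 4123 × (1 - 1.44/100) = 4123 × 0.9856 ≈ 4064 billion.

$4,064 billion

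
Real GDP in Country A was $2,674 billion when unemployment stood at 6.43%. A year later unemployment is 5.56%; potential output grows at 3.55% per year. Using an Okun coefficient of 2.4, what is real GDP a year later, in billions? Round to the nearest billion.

$2,825 billion

Δu = 5.56 - 6.43 = -0.87 points.
Okun's law (growth form): g_Y = g_Y* - β × Δu = 3.55 - 2.4 × (-0.87) = 3.55 + 2.088 = 5.638%.
Real GDP in the next year = 2674 × (1 + 5.638/100) = 2674 × 1.05638 ≈ 2825 billion.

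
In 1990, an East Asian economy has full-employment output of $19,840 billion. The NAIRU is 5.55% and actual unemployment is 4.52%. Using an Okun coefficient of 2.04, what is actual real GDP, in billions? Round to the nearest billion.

Unemployment gap = 4.52 - 5.55 = -1.03 points, so the output gap is -2.04 × (-1.03) = 2.1012%.
Actual GDP = 19840 × (1 + 2.1012/100) = 19840 × 1.021012 ≈ 20257 billion.

$20,257 billion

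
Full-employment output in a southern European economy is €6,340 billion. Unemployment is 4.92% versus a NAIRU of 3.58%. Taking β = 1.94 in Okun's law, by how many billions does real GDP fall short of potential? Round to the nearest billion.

Output gap = -1.94 × (4.92 - 3.58) = -1.94 × 1.34 = -2.5996%.
Actual GDP ≈ 6340 × 0.974004 ≈ 6175 billion, so the shortfall is 6340 - 6175 = 165 billion.

€165 billion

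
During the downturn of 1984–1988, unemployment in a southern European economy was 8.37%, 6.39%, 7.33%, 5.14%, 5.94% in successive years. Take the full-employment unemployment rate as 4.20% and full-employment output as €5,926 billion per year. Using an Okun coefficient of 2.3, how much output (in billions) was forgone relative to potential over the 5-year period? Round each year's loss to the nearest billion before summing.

€1,658 billion

Year 1984: gap = -2.3 × (8.37 - 4.2) = -9.591%, loss ≈ 5926 × 9.591/100 ≈ 568.
Year 1985: gap = -2.3 × (6.39 - 4.2) = -5.037%, loss ≈ 5926 × 5.037/100 ≈ 298.
Year 1986: gap = -2.3 × (7.33 - 4.2) = -7.199%, loss ≈ 5926 × 7.199/100 ≈ 427.
Year 1987: gap = -2.3 × (5.14 - 4.2) = -2.162%, loss ≈ 5926 × 2.162/100 ≈ 128.
Year 1988: gap = -2.3 × (5.94 - 4.2) = -4.002%, loss ≈ 5926 × 4.002/100 ≈ 237.
Total lost output = 568 + 298 + 427 + 128 + 237 = 1658 billion.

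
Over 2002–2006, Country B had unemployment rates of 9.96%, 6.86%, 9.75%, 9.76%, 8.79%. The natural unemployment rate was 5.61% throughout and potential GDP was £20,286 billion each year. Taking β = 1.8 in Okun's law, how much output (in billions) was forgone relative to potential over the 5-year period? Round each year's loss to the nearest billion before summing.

£6,232 billion

Year 2002: gap = -1.8 × (9.96 - 5.61) = -7.83%, loss ≈ 20286 × 7.83/100 ≈ 1588.
Year 2003: gap = -1.8 × (6.86 - 5.61) = -2.25%, loss ≈ 20286 × 2.25/100 ≈ 456.
Year 2004: gap = -1.8 × (9.75 - 5.61) = -7.452%, loss ≈ 20286 × 7.452/100 ≈ 1512.
Year 2005: gap = -1.8 × (9.76 - 5.61) = -7.47%, loss ≈ 20286 × 7.47/100 ≈ 1515.
Year 2006: gap = -1.8 × (8.79 - 5.61) = -5.724%, loss ≈ 20286 × 5.724/100 ≈ 1161.
Total lost output = 1588 + 456 + 1512 + 1515 + 1161 = 6232 billion.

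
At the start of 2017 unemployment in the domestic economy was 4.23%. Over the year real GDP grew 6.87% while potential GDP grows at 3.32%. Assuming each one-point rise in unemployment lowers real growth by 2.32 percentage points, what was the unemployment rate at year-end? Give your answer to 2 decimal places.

Growth-rate Okun's law: g_Y = g_Y* - β × Δu, so Δu = (g_Y* - g_Y)/β.
Δu = (3.32 - 6.87)/2.32 = -3.55/2.32 = -1.53 percentage points.
Year-end unemployment = 4.23 - 1.53 = 2.70%.

2.70%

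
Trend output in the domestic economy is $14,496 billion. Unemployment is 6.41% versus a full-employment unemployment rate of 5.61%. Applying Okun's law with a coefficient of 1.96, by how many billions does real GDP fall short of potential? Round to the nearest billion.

$227 billion

Output gap = -1.96 × (6.41 - 5.61) = -1.96 × 0.8 = -1.568%.
Actual GDP ≈ 14496 × 0.98432 ≈ 14269 billion, so the shortfall is 14496 - 14269 = 227 billion.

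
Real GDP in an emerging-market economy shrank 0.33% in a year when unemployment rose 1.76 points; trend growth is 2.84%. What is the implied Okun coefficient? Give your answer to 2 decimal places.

β ≈ 1.80

Growth form: g_Y = g_Y* - β × Δu, so β = (g_Y* - g_Y)/Δu.
β = (2.84 + 0.33)/1.76 = 3.17/1.76 = 1.80.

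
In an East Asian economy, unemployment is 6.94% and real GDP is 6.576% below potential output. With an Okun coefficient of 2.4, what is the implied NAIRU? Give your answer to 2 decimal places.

4.20%

From Okun's law, u - u* = -(output gap)/β = -(-6.576)/2.4 = 2.74 points.
So u* = 6.94 - 2.74 = 4.20%.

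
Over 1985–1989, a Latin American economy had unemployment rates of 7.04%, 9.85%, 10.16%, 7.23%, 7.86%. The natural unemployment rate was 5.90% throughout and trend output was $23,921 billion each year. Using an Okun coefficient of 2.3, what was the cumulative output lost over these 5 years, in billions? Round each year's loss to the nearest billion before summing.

$6,954 billion

Year 1985: gap = -2.3 × (7.04 - 5.9) = -2.622%, loss ≈ 23921 × 2.622/100 ≈ 627.
Year 1986: gap = -2.3 × (9.85 - 5.9) = -9.085%, loss ≈ 23921 × 9.085/100 ≈ 2173.
Year 1987: gap = -2.3 × (10.16 - 5.9) = -9.798%, loss ≈ 23921 × 9.798/100 ≈ 2344.
Year 1988: gap = -2.3 × (7.23 - 5.9) = -3.059%, loss ≈ 23921 × 3.059/100 ≈ 732.
Year 1989: gap = -2.3 × (7.86 - 5.9) = -4.508%, loss ≈ 23921 × 4.508/100 ≈ 1078.
Total lost output = 627 + 2173 + 2344 + 732 + 1078 = 6954 billion.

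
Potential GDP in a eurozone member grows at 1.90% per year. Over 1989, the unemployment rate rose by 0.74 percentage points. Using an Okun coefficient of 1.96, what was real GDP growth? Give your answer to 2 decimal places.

0.45%

Growth-rate Okun's law: g_Y = g_Y* - β × Δu.
g_Y = 1.90 - 1.96 × (0.74) = 1.9 - 1.4504 = 0.4496%, i.e. 0.45% to 2 d.p.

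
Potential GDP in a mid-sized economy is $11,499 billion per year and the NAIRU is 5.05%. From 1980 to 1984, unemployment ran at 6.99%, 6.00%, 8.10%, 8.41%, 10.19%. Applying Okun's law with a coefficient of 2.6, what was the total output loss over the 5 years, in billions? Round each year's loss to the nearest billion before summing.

Year 1980: gap = -2.6 × (6.99 - 5.05) = -5.044%, loss ≈ 11499 × 5.044/100 ≈ 580.
Year 1981: gap = -2.6 × (6 - 5.05) = -2.47%, loss ≈ 11499 × 2.47/100 ≈ 284.
Year 1982: gap = -2.6 × (8.1 - 5.05) = -7.93%, loss ≈ 11499 × 7.93/100 ≈ 912.
Year 1983: gap = -2.6 × (8.41 - 5.05) = -8.736%, loss ≈ 11499 × 8.736/100 ≈ 1005.
Year 1984: gap = -2.6 × (10.19 - 5.05) = -13.364%, loss ≈ 11499 × 13.364/100 ≈ 1537.
Total lost output = 580 + 284 + 912 + 1005 + 1537 = 4318 billion.

$4,318 billion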